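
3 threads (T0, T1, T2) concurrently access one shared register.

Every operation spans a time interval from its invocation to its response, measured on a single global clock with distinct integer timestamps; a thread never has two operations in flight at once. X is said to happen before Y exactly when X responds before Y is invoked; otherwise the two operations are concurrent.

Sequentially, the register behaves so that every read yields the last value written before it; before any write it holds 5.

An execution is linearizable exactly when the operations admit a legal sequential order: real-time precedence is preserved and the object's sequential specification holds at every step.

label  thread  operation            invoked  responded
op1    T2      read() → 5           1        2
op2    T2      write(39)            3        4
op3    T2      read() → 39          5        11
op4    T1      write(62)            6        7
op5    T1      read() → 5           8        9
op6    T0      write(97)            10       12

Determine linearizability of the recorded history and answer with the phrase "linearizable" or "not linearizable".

cut after 8 events: linearizable; cut after 9 events (op5 responds, time 9): not linearizable
the completed operations (4 total) allow one real-time order; the register replay rejects it
no completion choice of the 1 pending operation (op3) rescues it — every subset was tried
take op1, op2, op4, op5 (pending dropped): step 4 already fails, because op5 read() → 5 cannot occur there

not linearizable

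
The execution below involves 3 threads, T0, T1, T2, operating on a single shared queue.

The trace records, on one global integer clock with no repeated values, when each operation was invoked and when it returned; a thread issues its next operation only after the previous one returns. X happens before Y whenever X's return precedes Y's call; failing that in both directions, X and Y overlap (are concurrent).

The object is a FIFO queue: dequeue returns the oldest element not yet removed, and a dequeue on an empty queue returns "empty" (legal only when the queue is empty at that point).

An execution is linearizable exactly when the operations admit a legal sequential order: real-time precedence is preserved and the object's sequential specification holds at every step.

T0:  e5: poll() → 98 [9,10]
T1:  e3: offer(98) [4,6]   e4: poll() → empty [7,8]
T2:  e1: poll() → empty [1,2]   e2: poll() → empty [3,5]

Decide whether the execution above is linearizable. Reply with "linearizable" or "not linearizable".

cut after 7 events: linearizable; cut after 8 events (e4 responds, time 8): not linearizable
real-time-consistent orders of the 4 completed operations: 2 — all fail the queue replay
one such order, e1, e2, e3, e4, breaks at step 4 where e4 poll() → empty is illegal
one such order, e1, e3, e2, e4, breaks at step 3 where e2 poll() → empty is illegal

not linearizable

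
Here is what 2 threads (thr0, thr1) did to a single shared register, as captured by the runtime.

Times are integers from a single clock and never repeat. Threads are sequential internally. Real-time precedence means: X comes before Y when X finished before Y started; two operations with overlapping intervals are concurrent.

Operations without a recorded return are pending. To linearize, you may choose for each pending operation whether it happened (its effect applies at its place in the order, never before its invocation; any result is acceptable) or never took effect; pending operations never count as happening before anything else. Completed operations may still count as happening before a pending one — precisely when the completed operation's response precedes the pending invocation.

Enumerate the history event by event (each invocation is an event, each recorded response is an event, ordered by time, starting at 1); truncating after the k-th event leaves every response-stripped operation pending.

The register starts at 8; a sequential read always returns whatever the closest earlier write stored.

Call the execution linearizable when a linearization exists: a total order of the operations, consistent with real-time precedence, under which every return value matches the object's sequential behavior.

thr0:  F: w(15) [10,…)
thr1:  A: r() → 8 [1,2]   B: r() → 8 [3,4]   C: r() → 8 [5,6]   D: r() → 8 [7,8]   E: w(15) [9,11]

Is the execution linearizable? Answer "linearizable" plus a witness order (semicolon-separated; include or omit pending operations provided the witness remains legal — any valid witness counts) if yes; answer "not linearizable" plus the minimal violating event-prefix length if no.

step 1: A r() → 8 — value 8
step 2: B r() → 8 — value 8
step 3: C r() → 8 — value 8
step 4: D r() → 8 — value 8
step 5: E w(15) — value 15

linearizable — witness: A; B; C; D; E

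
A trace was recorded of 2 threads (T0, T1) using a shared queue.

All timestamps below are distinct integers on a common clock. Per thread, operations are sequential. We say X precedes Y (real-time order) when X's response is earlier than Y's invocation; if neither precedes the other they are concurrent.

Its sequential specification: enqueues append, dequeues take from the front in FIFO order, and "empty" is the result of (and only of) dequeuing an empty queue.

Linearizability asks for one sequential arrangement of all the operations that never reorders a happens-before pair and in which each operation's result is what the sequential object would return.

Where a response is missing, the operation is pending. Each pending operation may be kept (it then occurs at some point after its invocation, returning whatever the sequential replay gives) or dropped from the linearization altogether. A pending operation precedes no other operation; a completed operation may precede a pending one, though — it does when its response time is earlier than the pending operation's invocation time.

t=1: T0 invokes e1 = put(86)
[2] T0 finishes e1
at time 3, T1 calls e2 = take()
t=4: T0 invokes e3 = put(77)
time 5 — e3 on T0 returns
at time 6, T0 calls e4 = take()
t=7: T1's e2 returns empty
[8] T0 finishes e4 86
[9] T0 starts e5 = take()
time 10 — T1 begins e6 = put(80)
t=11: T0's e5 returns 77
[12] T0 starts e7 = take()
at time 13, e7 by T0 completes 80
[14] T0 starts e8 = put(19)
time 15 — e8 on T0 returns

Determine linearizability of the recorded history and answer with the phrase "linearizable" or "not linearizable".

the violation lands at event 7, e2's response at time 7: events 1..6 linearize, events 1..7 do not
no legal order exists: 2 real-time-consistent candidates over 3 completed queue operations, all rejected
every completion of the 1 pending operation (e4) was checked; none linearizes
e.g. e1, e2, e3 (pending dropped): illegal at step 2, since e2 take() → empty cannot apply there
e.g. e1, e3, e2 (pending dropped): illegal at step 3, since e2 take() → empty cannot apply there

not linearizable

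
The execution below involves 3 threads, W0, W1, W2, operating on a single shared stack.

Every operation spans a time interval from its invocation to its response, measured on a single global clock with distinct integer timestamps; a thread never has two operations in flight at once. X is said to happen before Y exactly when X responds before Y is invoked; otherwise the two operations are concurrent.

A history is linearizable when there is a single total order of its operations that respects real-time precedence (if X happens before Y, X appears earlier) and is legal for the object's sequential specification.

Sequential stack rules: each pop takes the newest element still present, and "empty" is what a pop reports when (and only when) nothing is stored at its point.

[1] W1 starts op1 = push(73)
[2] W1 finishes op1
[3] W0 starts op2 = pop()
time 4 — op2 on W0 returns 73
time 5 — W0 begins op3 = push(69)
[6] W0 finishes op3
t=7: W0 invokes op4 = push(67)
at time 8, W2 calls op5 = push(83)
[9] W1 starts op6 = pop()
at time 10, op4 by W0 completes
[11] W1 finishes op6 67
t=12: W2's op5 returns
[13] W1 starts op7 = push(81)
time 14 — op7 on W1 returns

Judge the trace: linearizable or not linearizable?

linearizable

a witness: op1, op2, op3, op4, op6, op5, op7
step 1: op1 push(73) — stack <73>
step 2: op2 pop() → 73 — stack <>
step 3: op3 push(69) — stack <69>
step 4: op4 push(67) — stack <69,67>
step 5: op6 pop() → 67 — stack <69>
step 6: op5 push(83) — stack <69,83>
step 7: op7 push(81) — stack <69,83,81>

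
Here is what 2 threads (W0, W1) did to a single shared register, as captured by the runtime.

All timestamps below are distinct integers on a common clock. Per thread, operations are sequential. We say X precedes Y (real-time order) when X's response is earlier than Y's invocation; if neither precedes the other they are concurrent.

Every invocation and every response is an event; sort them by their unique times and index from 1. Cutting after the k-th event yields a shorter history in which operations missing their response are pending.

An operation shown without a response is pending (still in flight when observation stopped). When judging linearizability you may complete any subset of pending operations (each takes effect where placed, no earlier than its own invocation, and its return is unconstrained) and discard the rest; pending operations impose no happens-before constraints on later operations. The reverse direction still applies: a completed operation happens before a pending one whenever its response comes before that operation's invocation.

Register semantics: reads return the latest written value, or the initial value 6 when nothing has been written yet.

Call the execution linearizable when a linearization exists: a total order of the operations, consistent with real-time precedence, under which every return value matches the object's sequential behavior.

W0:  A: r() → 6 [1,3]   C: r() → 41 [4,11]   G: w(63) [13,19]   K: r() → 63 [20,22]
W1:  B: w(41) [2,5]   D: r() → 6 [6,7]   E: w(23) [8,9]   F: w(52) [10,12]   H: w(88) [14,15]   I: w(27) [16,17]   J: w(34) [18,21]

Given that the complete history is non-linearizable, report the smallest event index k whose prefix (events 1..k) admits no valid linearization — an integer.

7

events 1..6 are linearizable, e.g. via A, B:
step 1: A r() → 6 — value 6
step 2: B w(41) — value 41
include event 7 — D responding at 7 — and every candidate order breaks
every completion of the 1 pending operation (C) was checked; none linearizes
e.g. A, B, D (pending dropped): illegal at step 3, since D r() → 6 cannot apply there
e.g. B, A, D (pending dropped): illegal at step 2, since A r() → 6 cannot apply there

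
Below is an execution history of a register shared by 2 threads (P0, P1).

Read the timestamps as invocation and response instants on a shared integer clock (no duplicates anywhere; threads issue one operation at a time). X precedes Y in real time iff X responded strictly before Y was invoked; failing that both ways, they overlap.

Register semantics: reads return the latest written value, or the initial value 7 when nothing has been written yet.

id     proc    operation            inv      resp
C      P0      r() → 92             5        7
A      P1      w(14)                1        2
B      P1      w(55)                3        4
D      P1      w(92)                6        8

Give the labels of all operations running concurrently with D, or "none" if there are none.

D spans [6,8]: anything still running between times 6 and 8 counts as concurrent
A [1,2]: before
B [3,4]: before
C [5,7]: concurrent

C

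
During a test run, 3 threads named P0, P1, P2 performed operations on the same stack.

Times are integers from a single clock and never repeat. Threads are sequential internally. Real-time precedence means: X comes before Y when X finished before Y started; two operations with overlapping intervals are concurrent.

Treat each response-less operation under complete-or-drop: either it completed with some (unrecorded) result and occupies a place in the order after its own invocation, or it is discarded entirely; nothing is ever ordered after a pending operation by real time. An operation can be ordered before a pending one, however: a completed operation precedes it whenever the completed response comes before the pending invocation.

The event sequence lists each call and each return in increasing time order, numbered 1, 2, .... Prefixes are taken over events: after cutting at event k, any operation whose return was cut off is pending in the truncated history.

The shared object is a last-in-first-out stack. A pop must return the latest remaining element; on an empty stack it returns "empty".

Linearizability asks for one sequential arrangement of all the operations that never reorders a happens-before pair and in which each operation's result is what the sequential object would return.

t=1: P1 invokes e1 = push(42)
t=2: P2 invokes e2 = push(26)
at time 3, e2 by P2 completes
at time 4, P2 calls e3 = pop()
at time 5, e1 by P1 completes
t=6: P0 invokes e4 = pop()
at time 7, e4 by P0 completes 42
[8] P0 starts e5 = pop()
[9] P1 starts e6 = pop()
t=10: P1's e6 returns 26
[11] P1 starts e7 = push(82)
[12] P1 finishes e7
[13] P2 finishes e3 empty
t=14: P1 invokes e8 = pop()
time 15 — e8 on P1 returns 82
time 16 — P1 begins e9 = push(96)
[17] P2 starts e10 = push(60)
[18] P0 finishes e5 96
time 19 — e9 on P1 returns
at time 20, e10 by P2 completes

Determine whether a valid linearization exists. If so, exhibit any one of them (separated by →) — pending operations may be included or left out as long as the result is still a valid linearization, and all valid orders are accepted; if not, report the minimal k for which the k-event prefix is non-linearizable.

after step 1 (e2 push(26)): stack <26>
after step 2 (e1 push(42)): stack <26,42>
after step 3 (e4 pop() → 42): stack <26>
after step 4 (e6 pop() → 26): stack <>
after step 5 (e3 pop() → empty): stack <>
after step 6 (e7 push(82)): stack <82>
after step 7 (e8 pop() → 82): stack <>
after step 8 (e9 push(96)): stack <96>
after step 9 (e5 pop() → 96): stack <>
after step 10 (e10 push(60)): stack <60>

linearizable — witness: e2 → e1 → e4 → e6 → e3 → e7 → e8 → e9 → e5 → e10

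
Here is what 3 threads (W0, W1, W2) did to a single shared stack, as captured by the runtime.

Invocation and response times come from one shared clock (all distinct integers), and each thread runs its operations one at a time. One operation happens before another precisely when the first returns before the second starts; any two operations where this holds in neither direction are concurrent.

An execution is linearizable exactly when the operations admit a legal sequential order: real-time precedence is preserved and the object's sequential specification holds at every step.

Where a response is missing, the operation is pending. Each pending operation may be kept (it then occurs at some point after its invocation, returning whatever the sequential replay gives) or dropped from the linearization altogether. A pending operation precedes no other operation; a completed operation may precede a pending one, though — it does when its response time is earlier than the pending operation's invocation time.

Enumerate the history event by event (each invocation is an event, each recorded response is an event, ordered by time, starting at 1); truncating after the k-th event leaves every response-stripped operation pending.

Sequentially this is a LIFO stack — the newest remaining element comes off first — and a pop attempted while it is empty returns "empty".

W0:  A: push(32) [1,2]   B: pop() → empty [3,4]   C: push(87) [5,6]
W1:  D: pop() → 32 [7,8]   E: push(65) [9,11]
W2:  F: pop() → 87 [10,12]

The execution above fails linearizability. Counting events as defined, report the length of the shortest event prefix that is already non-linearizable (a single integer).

4

a valid linearization of events 1..3 exists, for instance A:
1. A push(32), leaving stack <32>
at event 4 (B's time-4 response) nothing linearizes any more
sample order A, B stalls at step 2 — B pop() → empty has no legal effect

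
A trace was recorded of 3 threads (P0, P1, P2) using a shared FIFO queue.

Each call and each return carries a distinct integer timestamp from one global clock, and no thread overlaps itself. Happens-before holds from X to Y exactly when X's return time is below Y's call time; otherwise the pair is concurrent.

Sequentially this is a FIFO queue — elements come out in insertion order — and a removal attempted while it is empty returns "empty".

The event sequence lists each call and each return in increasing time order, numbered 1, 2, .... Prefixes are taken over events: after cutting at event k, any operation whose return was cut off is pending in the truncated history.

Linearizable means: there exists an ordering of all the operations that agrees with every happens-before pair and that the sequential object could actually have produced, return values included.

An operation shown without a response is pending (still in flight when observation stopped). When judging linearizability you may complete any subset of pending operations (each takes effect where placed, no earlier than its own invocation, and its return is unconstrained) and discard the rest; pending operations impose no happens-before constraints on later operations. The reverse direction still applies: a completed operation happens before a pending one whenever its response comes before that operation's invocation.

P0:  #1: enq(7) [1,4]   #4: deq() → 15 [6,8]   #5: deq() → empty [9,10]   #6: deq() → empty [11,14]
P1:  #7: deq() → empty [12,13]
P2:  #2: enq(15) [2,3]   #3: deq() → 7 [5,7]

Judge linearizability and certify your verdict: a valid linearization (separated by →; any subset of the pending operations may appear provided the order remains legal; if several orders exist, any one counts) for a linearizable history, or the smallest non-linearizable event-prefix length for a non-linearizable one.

1. #1 enq(7), leaving queue <7>
2. #2 enq(15), leaving queue <7,15>
3. #3 deq() → 7, leaving queue <15>
4. #4 deq() → 15, leaving queue <>
5. #5 deq() → empty, leaving queue <>
6. #6 deq() → empty, leaving queue <>
7. #7 deq() → empty, leaving queue <>

linearizable — witness: #1 → #2 → #3 → #4 → #5 → #6 → #7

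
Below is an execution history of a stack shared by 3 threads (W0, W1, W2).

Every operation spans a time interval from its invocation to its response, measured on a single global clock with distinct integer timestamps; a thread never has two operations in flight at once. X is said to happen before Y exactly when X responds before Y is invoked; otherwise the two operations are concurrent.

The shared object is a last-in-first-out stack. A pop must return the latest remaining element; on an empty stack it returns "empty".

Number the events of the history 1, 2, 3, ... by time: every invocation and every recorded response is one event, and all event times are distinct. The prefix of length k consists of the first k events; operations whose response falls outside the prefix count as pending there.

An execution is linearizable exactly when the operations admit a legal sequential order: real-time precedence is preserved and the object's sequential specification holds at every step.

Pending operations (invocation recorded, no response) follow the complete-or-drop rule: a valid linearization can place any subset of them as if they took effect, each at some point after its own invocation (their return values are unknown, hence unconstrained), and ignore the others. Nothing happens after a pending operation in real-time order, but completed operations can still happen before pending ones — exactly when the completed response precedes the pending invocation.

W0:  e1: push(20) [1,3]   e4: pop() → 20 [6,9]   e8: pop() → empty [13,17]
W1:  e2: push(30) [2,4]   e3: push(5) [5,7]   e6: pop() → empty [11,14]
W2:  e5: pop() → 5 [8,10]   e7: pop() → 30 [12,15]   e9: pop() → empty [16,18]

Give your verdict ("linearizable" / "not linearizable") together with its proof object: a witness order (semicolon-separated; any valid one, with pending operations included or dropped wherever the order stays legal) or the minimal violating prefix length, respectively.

linearizable — witness: e2; e1; e3; e5; e4; e7; e6; e8; e9

1. e2 push(30), leaving stack <30>
2. e1 push(20), leaving stack <30,20>
3. e3 push(5), leaving stack <30,20,5>
4. e5 pop() → 5, leaving stack <30,20>
5. e4 pop() → 20, leaving stack <30>
6. e7 pop() → 30, leaving stack <>
7. e6 pop() → empty, leaving stack <>
8. e8 pop() → empty, leaving stack <>
9. e9 pop() → empty, leaving stack <>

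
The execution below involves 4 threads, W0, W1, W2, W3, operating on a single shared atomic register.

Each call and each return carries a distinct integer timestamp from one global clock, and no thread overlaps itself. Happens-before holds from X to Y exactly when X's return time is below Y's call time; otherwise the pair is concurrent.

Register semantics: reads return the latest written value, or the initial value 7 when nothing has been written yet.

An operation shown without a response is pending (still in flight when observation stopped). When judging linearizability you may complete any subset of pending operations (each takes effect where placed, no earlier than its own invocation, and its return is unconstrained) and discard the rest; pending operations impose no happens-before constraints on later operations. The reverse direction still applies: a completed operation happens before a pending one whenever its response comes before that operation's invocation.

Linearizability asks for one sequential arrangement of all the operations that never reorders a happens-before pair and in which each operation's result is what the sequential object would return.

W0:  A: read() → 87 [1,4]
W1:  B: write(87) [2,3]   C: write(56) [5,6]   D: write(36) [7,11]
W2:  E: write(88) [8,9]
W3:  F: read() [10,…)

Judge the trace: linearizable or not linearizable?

one valid linearization: B, A, C, D, E
1. B write(87), leaving value 87
2. A read() → 87, leaving value 87
3. C write(56), leaving value 56
4. D write(36), leaving value 36
5. E write(88), leaving value 88

linearizable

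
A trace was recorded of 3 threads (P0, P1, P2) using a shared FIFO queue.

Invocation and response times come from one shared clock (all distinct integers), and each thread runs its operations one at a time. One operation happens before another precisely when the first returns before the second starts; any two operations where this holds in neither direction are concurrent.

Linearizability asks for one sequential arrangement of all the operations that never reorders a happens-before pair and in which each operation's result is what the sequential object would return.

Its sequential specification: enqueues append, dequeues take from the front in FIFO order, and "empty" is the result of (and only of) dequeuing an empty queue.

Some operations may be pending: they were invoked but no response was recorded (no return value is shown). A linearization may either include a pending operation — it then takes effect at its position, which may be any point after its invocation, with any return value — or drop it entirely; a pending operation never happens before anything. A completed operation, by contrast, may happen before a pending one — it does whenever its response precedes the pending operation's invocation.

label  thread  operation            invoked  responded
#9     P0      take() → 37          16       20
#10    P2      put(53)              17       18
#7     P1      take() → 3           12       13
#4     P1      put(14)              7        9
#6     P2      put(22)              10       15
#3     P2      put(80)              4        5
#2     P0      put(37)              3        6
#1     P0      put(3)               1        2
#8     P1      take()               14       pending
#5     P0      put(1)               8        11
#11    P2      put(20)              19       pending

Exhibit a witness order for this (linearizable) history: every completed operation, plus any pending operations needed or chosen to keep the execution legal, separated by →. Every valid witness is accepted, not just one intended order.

#1 → #2 → #3 → #4 → #5 → #6 → #7 → #9 → #8 → #10

1. #1 put(3), leaving queue <3>
2. #2 put(37), leaving queue <3,37>
3. #3 put(80), leaving queue <3,37,80>
4. #4 put(14), leaving queue <3,37,80,14>
5. #5 put(1), leaving queue <3,37,80,14,1>
6. #6 put(22), leaving queue <3,37,80,14,1,22>
7. #7 take() → 3, leaving queue <37,80,14,1,22>
8. #9 take() → 37, leaving queue <80,14,1,22>
9. #8 take() (pending, included), leaving queue <14,1,22>
10. #10 put(53), leaving queue <14,1,22,53>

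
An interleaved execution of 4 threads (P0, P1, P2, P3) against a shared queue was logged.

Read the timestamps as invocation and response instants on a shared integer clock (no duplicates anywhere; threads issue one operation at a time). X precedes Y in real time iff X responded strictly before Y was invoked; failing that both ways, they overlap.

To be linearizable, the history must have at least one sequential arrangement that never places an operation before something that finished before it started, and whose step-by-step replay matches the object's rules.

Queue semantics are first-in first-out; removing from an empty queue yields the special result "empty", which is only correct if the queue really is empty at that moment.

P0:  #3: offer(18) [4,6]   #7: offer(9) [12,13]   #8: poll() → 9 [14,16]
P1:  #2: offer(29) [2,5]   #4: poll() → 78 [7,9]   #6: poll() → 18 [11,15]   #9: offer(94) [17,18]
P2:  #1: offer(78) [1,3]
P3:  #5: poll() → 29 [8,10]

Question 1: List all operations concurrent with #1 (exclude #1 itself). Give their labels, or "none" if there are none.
#1 runs from 1 to 3; window-overlapping ops are concurrent
#2 [2,5]: concurrent
#3 [4,6]: after
#4 [7,9]: after
#5 [8,10]: after
#6 [11,15]: after
#7 [12,13]: after
#8 [14,16]: after
#9 [17,18]: after

#2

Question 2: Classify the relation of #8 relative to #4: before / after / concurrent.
#8 spans [14,16], #4 spans [7,9]
resp(#4)=9 < inv(#8)=14

after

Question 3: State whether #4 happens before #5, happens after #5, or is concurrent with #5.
#4 spans [7,9], #5 spans [8,10]
the intervals overlap in both directions

concurrent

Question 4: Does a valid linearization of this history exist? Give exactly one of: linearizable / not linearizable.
one valid linearization: #1, #2, #3, #4, #5, #6, #7, #8, #9
1. #1 offer(78), leaving queue <78>
2. #2 offer(29), leaving queue <78,29>
3. #3 offer(18), leaving queue <78,29,18>
4. #4 poll() → 78, leaving queue <29,18>
5. #5 poll() → 29, leaving queue <18>
6. #6 poll() → 18, leaving queue <>
7. #7 offer(9), leaving queue <9>
8. #8 poll() → 9, leaving queue <>
9. #9 offer(94), leaving queue <94>

linearizable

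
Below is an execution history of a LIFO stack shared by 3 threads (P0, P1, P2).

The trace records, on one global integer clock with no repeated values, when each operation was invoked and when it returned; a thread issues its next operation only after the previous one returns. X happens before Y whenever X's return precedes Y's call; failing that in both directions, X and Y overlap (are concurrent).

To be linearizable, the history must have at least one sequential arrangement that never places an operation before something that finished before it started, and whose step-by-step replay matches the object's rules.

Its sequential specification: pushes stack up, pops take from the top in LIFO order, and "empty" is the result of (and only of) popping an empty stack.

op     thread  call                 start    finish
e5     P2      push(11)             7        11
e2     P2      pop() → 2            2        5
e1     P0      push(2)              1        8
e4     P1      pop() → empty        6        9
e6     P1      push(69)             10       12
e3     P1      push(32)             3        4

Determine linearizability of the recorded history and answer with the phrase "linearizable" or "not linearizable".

prefix check: 1..8 passes, 1..9 fails once e4's time-9 response joins
8 orders of the 4 completed LIFO stack ops respect real time; none is legal
every completion of the 1 pending operation (e5) was checked; none linearizes
for example e1, e2, e3, e4 (pending dropped) fails at step 4: e4 pop() → empty is not legal there
for example e1, e3, e2, e4 (pending dropped) fails at step 3: e2 pop() → 2 is not legal there

not linearizable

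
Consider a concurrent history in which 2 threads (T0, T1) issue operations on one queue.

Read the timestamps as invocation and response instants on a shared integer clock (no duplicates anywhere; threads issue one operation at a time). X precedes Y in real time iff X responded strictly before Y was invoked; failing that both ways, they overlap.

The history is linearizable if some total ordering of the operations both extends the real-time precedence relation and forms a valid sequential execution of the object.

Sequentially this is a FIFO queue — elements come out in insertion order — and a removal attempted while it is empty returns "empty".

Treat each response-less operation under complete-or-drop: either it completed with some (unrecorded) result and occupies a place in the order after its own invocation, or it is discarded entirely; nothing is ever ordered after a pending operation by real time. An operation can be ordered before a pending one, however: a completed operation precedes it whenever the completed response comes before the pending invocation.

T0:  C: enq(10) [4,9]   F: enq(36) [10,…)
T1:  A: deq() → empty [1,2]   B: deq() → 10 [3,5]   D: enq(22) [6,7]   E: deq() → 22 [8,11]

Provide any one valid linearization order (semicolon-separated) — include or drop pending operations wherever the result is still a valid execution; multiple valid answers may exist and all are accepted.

1. A deq() → empty, leaving queue <>
2. C enq(10), leaving queue <10>
3. B deq() → 10, leaving queue <>
4. D enq(22), leaving queue <22>
5. E deq() → 22, leaving queue <>

A; C; B; D; E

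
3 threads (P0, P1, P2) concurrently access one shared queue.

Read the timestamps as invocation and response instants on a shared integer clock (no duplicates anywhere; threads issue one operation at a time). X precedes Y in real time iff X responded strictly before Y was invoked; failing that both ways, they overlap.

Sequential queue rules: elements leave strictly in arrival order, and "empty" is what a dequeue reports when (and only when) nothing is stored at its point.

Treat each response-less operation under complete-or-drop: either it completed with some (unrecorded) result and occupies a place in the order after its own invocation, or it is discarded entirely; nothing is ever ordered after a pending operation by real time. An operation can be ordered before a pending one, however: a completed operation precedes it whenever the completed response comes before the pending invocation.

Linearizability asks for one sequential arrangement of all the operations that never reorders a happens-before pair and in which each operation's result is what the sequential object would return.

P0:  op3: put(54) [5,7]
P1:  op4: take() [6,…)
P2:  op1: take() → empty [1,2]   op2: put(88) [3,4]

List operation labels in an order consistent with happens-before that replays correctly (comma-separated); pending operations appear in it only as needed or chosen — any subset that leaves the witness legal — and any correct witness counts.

step 1: op1 take() → empty — queue <>
step 2: op2 put(88) — queue <88>
step 3: op3 put(54) — queue <88,54>

op1, op2, op3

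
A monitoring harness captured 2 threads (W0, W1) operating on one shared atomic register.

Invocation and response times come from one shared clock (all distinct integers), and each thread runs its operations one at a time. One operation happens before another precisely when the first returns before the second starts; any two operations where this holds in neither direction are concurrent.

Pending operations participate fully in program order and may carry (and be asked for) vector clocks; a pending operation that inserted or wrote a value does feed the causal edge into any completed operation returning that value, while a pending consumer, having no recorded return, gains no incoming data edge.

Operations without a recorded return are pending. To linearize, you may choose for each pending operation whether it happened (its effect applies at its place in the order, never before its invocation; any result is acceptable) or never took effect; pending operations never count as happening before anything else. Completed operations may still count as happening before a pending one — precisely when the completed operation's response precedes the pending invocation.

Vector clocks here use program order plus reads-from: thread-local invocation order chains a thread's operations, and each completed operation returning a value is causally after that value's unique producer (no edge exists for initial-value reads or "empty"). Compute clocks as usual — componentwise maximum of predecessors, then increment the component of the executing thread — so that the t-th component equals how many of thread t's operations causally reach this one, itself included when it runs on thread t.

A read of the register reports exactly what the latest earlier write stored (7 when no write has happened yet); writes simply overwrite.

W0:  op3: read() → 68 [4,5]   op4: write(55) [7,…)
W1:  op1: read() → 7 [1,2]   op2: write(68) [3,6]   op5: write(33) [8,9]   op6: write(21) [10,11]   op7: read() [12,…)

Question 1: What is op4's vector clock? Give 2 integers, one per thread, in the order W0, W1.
no predecessors for op1 (invoked 1): W1 increments from zero → (0, 1)
merge at op2 (invoked 3): VC(op1)=(0, 1), own-thread bump on W1 → (0, 2)
merge at op5 (invoked 8): VC(op2)=(0, 2), own-thread bump on W1 → (0, 3)
merge at op3 (invoked 4): VC(op2)=(0, 2), own-thread bump on W0 → (1, 2)
merge at op6 (invoked 10): VC(op5)=(0, 3), own-thread bump on W1 → (0, 4)
merge at op4 (invoked 7): VC(op3)=(1, 2), own-thread bump on W0 → (2, 2)
merge at op7 (invoked 12): VC(op6)=(0, 4), own-thread bump on W1 → (0, 5)
target: VC(op4) = (2, 2)

(2, 2)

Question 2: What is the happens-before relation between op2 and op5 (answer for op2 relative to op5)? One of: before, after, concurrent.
op2 spans [3,6], op5 spans [8,9]
resp(op2)=6 < inv(op5)=8

before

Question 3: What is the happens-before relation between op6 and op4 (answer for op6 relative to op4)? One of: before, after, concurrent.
op6 spans [10,11], op4 spans [7,…)
the intervals overlap in both directions

concurrent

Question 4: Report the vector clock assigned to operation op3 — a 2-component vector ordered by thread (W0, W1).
op1, invoked 1, has no incoming edges; only W1's bump applies → (0, 1)
VC(op2, invoked at 3): max of VC(op1)=(0, 1), then +1 on thread W1 → (0, 2)
VC(op5, invoked at 8): max of VC(op2)=(0, 2), then +1 on thread W1 → (0, 3)
VC(op3, invoked at 4): max of VC(op2)=(0, 2), then +1 on thread W0 → (1, 2)
VC(op6, invoked at 10): max of VC(op5)=(0, 3), then +1 on thread W1 → (0, 4)
VC(op4, invoked at 7): max of VC(op3)=(1, 2), then +1 on thread W0 → (2, 2)
VC(op7, invoked at 12): max of VC(op6)=(0, 4), then +1 on thread W1 → (0, 5)
target: VC(op3) = (1, 2)

(1, 2)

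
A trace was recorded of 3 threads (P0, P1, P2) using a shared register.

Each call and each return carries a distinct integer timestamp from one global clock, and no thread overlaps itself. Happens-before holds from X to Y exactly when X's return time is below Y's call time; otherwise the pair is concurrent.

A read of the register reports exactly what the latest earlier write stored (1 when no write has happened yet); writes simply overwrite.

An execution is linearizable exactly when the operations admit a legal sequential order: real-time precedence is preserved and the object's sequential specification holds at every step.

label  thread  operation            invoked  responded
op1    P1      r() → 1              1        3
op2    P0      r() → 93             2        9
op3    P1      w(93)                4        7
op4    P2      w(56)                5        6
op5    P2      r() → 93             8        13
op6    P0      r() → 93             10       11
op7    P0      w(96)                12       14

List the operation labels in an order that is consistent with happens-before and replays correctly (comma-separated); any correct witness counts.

1. op1 r() → 1, leaving value 1
2. op4 w(56), leaving value 56
3. op3 w(93), leaving value 93
4. op2 r() → 93, leaving value 93
5. op5 r() → 93, leaving value 93
6. op6 r() → 93, leaving value 93
7. op7 w(96), leaving value 96

op1, op4, op3, op2, op5, op6, op7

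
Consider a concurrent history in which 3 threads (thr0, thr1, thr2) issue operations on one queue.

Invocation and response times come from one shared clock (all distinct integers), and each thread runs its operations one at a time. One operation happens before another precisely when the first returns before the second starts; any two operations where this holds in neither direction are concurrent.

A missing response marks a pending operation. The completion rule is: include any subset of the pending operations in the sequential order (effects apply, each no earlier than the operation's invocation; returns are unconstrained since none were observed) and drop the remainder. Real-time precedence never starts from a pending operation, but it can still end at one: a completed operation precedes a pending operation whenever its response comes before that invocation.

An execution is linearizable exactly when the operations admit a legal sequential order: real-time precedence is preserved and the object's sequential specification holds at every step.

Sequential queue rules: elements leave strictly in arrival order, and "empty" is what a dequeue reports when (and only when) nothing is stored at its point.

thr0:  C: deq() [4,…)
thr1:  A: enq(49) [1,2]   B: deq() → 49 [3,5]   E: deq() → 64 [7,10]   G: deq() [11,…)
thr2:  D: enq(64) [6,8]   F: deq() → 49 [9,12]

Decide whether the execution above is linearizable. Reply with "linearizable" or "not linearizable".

through event 11 a valid linearization exists; event 12 (F responding at time 12) ends that
the 5 completed operations admit 3 real-time orders; each fails the queue replay
include/drop combinations of the 2 pending operations (C, G) were all tried; none helps
e.g. A, B, D, E, F (pending dropped): illegal at step 5, since F deq() → 49 cannot apply there
e.g. A, B, D, F, E (pending dropped): illegal at step 4, since F deq() → 49 cannot apply there

not linearizable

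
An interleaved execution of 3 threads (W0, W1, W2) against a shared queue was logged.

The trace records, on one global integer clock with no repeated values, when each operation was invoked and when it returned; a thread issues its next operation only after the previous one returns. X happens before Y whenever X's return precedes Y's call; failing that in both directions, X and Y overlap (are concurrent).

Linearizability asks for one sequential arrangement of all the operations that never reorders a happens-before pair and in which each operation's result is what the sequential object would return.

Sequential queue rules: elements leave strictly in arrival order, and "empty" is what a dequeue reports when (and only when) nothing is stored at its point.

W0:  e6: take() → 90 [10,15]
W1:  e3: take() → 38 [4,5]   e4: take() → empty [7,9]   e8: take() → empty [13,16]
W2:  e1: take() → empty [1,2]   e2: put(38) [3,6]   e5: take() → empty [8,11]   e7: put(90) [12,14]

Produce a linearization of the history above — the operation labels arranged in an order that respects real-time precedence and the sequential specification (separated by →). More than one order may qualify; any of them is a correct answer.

e1 → e2 → e3 → e4 → e5 → e7 → e6 → e8

after step 1 (e1 take() → empty): queue <>
after step 2 (e2 put(38)): queue <38>
after step 3 (e3 take() → 38): queue <>
after step 4 (e4 take() → empty): queue <>
after step 5 (e5 take() → empty): queue <>
after step 6 (e7 put(90)): queue <90>
after step 7 (e6 take() → 90): queue <>
after step 8 (e8 take() → empty): queue <>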